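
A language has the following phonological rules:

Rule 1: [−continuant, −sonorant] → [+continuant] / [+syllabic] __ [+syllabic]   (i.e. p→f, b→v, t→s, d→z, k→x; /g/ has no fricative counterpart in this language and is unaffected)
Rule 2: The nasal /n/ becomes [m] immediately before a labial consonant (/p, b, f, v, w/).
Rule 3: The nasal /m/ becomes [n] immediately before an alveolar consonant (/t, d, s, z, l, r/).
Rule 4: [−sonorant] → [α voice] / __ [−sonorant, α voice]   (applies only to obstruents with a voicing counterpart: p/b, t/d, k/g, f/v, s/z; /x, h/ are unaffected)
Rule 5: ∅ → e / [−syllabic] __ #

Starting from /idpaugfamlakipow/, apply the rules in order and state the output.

Rule 1 (intervocalic spirantization): /k/ is a stop between vowels /a/ and /i/, so it spirantizes to the fricative [x]. /p/ is a stop between vowels /i/ and /o/, so it spirantizes to the fricative [f]. /idpaugfamlakipow/ → idpaugfamlaxifow.
Rule 2 (nasal place assimilation): no segment meets the environment; /idpaugfamlaxifow/ is unchanged.
Rule 3 (nasal place assimilation): /m/ precedes the alveolar consonant /l/, so it assimilates in place to [n]. /idpaugfamlaxifow/ → idpaugfanlaxifow.
Rule 4 (regressive voicing assimilation): /d/ precedes the voiceless obstruent /p/, so it devoices to [t] by assimilation. /g/ precedes the voiceless obstruent /f/, so it devoices to [k] by assimilation. /idpaugfanlaxifow/ → itpaukfanlaxifow.
Rule 5 (final e-epenthesis): the form ends in the consonant /w/, so [e] is inserted word-finally. /itpaukfanlaxifow/ → itpaukfanlaxifowe.

itpaukfanlaxifowe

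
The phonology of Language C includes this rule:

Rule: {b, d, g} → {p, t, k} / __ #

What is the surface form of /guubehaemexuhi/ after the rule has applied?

No segment of /guubehaemexuhi/ meets the structural description of the rule, so the form surfaces unchanged.

guubehaemexuhi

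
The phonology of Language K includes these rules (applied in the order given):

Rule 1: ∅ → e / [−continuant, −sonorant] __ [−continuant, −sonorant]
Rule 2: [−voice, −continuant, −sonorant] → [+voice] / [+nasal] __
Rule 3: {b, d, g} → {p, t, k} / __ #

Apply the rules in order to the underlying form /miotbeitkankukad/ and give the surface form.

miotebeitekangukat

Rule 1 (stop-cluster e-epenthesis): /t/ and /b/ form a stop–stop cluster, so [e] is inserted between them. /t/ and /k/ form a stop–stop cluster, so [e] is inserted between them. /miotbeitkankukad/ → miotebeitekankukad.
Rule 2 (post-nasal voicing): /k/ is a voiceless stop immediately after the nasal /n/, so it voices to [g]. /miotebeitekankukad/ → miotebeitekangukad.
Rule 3 (final devoicing): /d/ is a voiced stop in word-final position, so it devoices to [t]. /miotebeitekangukad/ → miotebeitekangukat.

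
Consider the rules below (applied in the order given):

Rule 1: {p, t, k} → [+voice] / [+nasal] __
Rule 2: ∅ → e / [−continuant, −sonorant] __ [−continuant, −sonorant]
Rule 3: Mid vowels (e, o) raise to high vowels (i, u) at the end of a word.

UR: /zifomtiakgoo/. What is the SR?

Rule 1 (post-nasal voicing): /t/ is a voiceless stop immediately after the nasal /m/, so it voices to [d]. /zifomtiakgoo/ → zifomdiakgoo.
Rule 2 (stop-cluster e-epenthesis): /k/ and /g/ form a stop–stop cluster, so [e] is inserted between them. /zifomdiakgoo/ → zifomdiakegoo.
Rule 3 (final vowel raising): /o/ is a mid vowel in word-final position, so it raises to [u]. /zifomdiakegoo/ → zifomdiakegou.

zifomdiakegou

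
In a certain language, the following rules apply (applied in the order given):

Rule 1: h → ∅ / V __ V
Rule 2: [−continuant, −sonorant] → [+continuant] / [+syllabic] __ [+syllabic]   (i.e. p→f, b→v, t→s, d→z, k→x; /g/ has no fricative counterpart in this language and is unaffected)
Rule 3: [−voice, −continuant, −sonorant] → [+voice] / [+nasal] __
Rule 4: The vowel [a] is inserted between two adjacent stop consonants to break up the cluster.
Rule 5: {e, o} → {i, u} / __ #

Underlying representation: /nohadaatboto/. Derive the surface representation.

noazaatabosu

Rule 1 (intervocalic h-deletion): /h/ occurs between vowels /o/ and /a/, so it deletes. /nohadaatboto/ → noadaatboto.
Rule 2 (intervocalic spirantization): /d/ is a stop between vowels /a/ and /a/, so it spirantizes to the fricative [z]. /t/ is a stop between vowels /o/ and /o/, so it spirantizes to the fricative [s]. /noadaatboto/ → noazaatboso.
Rule 3 (post-nasal voicing): no segment meets the environment; /noazaatboso/ is unchanged.
Rule 4 (stop-cluster a-epenthesis): /t/ and /b/ form a stop–stop cluster, so [a] is inserted between them. /noazaatboso/ → noazaataboso.
Rule 5 (final vowel raising): /o/ is a mid vowel in word-final position, so it raises to [u]. /noazaataboso/ → noazaatabosu.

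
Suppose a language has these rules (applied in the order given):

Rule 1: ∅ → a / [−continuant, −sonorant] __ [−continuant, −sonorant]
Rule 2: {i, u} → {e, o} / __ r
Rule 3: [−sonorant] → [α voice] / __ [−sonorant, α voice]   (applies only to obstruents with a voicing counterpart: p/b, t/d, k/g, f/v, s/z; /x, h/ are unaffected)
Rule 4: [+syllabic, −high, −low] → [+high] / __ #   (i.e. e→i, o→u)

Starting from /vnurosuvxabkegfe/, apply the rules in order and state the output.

vnorosufxabakekfi

Rule 1 (stop-cluster a-epenthesis): /b/ and /k/ form a stop–stop cluster, so [a] is inserted between them. /vnurosuvxabkegfe/ → vnurosuvxabakegfe.
Rule 2 (pre-rhotic lowering): /u/ is a high vowel immediately before /r/, so it lowers to [o]. /vnurosuvxabakegfe/ → vnorosuvxabakegfe.
Rule 3 (regressive voicing assimilation): /v/ precedes the voiceless obstruent /x/, so it devoices to [f] by assimilation. /g/ precedes the voiceless obstruent /f/, so it devoices to [k] by assimilation. /vnorosuvxabakegfe/ → vnorosufxabakekfe.
Rule 4 (final vowel raising): /e/ is a mid vowel in word-final position, so it raises to [i]. /vnorosufxabakekfe/ → vnorosufxabakekfi.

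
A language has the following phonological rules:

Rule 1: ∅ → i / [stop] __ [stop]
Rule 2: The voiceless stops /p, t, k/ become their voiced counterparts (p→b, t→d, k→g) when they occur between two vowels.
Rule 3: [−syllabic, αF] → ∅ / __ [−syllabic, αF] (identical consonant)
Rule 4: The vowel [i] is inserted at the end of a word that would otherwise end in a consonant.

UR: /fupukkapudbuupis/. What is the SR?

Rule 1 (stop-cluster i-epenthesis): /k/ and /k/ form a stop–stop cluster, so [i] is inserted between them. /d/ and /b/ form a stop–stop cluster, so [i] is inserted between them. /fupukkapudbuupis/ → fupukikapudibuupis.
Rule 2 (intervocalic voicing): /p/ is a voiceless stop between vowels /u/ and /u/, so it voices to [b]. /k/ is a voiceless stop between vowels /u/ and /i/, so it voices to [g]. /k/ is a voiceless stop between vowels /i/ and /a/, so it voices to [g]. /p/ is a voiceless stop between vowels /a/ and /u/, so it voices to [b]. /p/ is a voiceless stop between vowels /u/ and /i/, so it voices to [b]. /fupukikapudibuupis/ → fubugigabudibuubis.
Rule 3 (degemination): no segment meets the environment; /fubugigabudibuubis/ is unchanged.
Rule 4 (final i-epenthesis): the form ends in the consonant /s/, so [i] is inserted word-finally. /fubugigabudibuubis/ → fubugigabudibuubisi.

fubugigabudibuubisi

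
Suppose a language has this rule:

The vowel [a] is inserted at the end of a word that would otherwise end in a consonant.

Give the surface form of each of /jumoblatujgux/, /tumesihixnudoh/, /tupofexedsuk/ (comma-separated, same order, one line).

/jumoblatujgux/: the form ends in the consonant /x/, so [a] is inserted word-finally. → [jumoblatujguxa].
/tumesihixnudoh/: the form ends in the consonant /h/, so [a] is inserted word-finally. → [tumesihixnudoha].
/tupofexedsuk/: the form ends in the consonant /k/, so [a] is inserted word-finally. → [tupofexedsuka].

jumoblatujguxa, tumesihixnudoha, tupofexedsuka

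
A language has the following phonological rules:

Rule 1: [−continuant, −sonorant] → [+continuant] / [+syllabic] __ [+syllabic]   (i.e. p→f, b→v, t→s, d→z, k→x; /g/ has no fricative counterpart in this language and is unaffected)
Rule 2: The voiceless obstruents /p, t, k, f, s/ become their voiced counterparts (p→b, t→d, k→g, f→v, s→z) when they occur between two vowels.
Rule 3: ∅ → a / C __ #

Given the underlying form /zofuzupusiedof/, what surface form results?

zovuzuvuziezofa

Rule 1 (intervocalic spirantization): /p/ is a stop between vowels /u/ and /u/, so it spirantizes to the fricative [f]. /d/ is a stop between vowels /e/ and /o/, so it spirantizes to the fricative [z]. /zofuzupusiedof/ → zofuzufusiezof.
Rule 2 (intervocalic voicing): /f/ is a voiceless obstruent between vowels /o/ and /u/, so it voices to [v]. /f/ is a voiceless obstruent between vowels /u/ and /u/, so it voices to [v]. /s/ is a voiceless obstruent between vowels /u/ and /i/, so it voices to [z]. /zofuzufusiezof/ → zovuzuvuziezof.
Rule 3 (final a-epenthesis): the form ends in the consonant /f/, so [a] is inserted word-finally. /zovuzuvuziezof/ → zovuzuvuziezofa.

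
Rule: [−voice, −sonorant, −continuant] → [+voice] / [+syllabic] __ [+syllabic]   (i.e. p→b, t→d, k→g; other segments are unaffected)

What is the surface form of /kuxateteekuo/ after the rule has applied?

kuxadedeeguo

Scanning /kuxateteekuo/: /k/ at position 1 is not in the conditioning environment; /t/ is a voiceless stop between vowels /a/ and /e/, so it voices to [d]; /t/ is a voiceless stop between vowels /e/ and /e/, so it voices to [d]; /k/ is a voiceless stop between vowels /e/ and /u/, so it voices to [g].
Result: [kuxadedeeguo].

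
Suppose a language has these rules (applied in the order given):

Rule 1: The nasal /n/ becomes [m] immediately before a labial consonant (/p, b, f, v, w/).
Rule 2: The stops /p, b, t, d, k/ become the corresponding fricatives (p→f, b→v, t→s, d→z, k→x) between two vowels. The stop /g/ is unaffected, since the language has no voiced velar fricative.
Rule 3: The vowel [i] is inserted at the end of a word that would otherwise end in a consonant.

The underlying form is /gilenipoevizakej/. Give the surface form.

gilenifoevizaxeji

Rule 1 (nasal place assimilation): no segment meets the environment; /gilenipoevizakej/ is unchanged.
Rule 2 (intervocalic spirantization): /p/ is a stop between vowels /i/ and /o/, so it spirantizes to the fricative [f]. /k/ is a stop between vowels /a/ and /e/, so it spirantizes to the fricative [x]. /gilenipoevizakej/ → gilenifoevizaxej.
Rule 3 (final i-epenthesis): the form ends in the consonant /j/, so [i] is inserted word-finally. /gilenifoevizaxej/ → gilenifoevizaxeji.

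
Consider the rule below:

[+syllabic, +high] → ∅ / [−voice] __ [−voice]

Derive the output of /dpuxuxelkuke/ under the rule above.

/u/ is a high vowel flanked by voiceless consonants /p/ and /x/, so it deletes.
/u/ is a high vowel flanked by voiceless consonants /x/ and /x/, so it deletes.
/u/ is a high vowel flanked by voiceless consonants /k/ and /k/, so it deletes.
Surface form: [dpxxelkke].

dpxxelkke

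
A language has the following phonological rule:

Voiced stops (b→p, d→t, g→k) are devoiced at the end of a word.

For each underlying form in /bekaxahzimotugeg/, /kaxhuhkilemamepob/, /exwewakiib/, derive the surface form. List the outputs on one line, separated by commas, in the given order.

bekaxahzimotugek, kaxhuhkilemamepop, exwewakiip

/bekaxahzimotugeg/: /g/ is a voiced stop in word-final position, so it devoices to [k]. → [bekaxahzimotugek].
/kaxhuhkilemamepob/: /b/ is a voiced stop in word-final position, so it devoices to [p]. → [kaxhuhkilemamepop].
/exwewakiib/: /b/ is a voiced stop in word-final position, so it devoices to [p]. → [exwewakiip].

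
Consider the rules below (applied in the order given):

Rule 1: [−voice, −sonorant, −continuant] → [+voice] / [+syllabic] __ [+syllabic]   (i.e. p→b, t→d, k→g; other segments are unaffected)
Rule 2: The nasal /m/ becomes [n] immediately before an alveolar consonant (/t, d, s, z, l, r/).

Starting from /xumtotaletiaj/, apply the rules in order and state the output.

xuntodalediaj

Rule 1 (intervocalic voicing): /t/ is a voiceless stop between vowels /o/ and /a/, so it voices to [d]. /t/ is a voiceless stop between vowels /e/ and /i/, so it voices to [d]. /xumtotaletiaj/ → xumtodalediaj.
Rule 2 (nasal place assimilation): /m/ precedes the alveolar consonant /t/, so it assimilates in place to [n]. /xumtodalediaj/ → xuntodalediaj.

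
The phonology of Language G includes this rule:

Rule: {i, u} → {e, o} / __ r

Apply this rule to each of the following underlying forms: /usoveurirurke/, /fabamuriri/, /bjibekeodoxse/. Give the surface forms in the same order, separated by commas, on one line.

/usoveurirurke/: /u/ is a high vowel immediately before /r/, so it lowers to [o]. /i/ is a high vowel immediately before /r/, so it lowers to [e]. /u/ is a high vowel immediately before /r/, so it lowers to [o]. → [usoveorerorke].
/fabamuriri/: /u/ is a high vowel immediately before /r/, so it lowers to [o]. /i/ is a high vowel immediately before /r/, so it lowers to [e]. → [fabamoreri].
/bjibekeodoxse/: the rule's environment is not met; surfaces unchanged as [bjibekeodoxse].

usoveorerorke, fabamoreri, bjibekeodoxse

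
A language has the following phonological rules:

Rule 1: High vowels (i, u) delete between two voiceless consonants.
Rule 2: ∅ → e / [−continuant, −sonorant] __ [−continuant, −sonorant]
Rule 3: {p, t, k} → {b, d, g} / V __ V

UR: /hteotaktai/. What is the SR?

hteodagedai

Rule 1 (high vowel syncope): no segment meets the environment; /hteotaktai/ is unchanged.
Rule 2 (stop-cluster e-epenthesis): /k/ and /t/ form a stop–stop cluster, so [e] is inserted between them. /hteotaktai/ → hteotaketai.
Rule 3 (intervocalic voicing): /t/ is a voiceless stop between vowels /o/ and /a/, so it voices to [d]. /k/ is a voiceless stop between vowels /a/ and /e/, so it voices to [g]. /t/ is a voiceless stop between vowels /e/ and /a/, so it voices to [d]. /hteotaketai/ → hteodagedai.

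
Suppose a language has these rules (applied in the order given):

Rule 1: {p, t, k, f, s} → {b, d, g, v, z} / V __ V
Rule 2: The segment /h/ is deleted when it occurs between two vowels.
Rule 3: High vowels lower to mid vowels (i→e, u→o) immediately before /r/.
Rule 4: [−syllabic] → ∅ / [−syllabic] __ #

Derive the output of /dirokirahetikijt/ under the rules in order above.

Rule 1 (intervocalic voicing): /k/ is a voiceless obstruent between vowels /o/ and /i/, so it voices to [g]. /t/ is a voiceless obstruent between vowels /e/ and /i/, so it voices to [d]. /k/ is a voiceless obstruent between vowels /i/ and /i/, so it voices to [g]. /dirokirahetikijt/ → dirogirahedigijt.
Rule 2 (intervocalic h-deletion): /h/ occurs between vowels /a/ and /e/, so it deletes. /dirogirahedigijt/ → dirogiraedigijt.
Rule 3 (pre-rhotic lowering): /i/ is a high vowel immediately before /r/, so it lowers to [e]. /i/ is a high vowel immediately before /r/, so it lowers to [e]. /dirogiraedigijt/ → derogeraedigijt.
Rule 4 (final cluster simplification): /t/ is the second consonant of a word-final cluster /jt/, so it deletes. /derogeraedigijt/ → derogeraedigij.

derogeraedigij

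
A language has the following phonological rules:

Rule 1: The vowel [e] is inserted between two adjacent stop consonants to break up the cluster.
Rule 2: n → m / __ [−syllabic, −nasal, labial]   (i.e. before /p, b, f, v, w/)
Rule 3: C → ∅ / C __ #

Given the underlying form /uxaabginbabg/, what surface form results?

Rule 1 (stop-cluster e-epenthesis): /b/ and /g/ form a stop–stop cluster, so [e] is inserted between them. /b/ and /g/ form a stop–stop cluster, so [e] is inserted between them. /uxaabginbabg/ → uxaabeginbabeg.
Rule 2 (nasal place assimilation): /n/ precedes the labial consonant /b/, so it assimilates in place to [m]. /uxaabeginbabeg/ → uxaabegimbabeg.
Rule 3 (final cluster simplification): no segment meets the environment; /uxaabegimbabeg/ is unchanged.

uxaabegimbabeg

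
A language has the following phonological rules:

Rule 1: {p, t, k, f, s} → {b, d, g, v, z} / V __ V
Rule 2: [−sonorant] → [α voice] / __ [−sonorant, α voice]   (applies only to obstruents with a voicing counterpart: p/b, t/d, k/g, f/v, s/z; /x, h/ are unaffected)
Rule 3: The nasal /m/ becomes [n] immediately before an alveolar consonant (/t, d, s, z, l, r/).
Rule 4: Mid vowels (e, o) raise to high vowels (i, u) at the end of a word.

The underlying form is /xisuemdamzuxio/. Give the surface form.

xizuendanzuxiu

Rule 1 (intervocalic voicing): /s/ is a voiceless obstruent between vowels /i/ and /u/, so it voices to [z]. /xisuemdamzuxio/ → xizuemdamzuxio.
Rule 2 (regressive voicing assimilation): no segment meets the environment; /xizuemdamzuxio/ is unchanged.
Rule 3 (nasal place assimilation): /m/ precedes the alveolar consonant /d/, so it assimilates in place to [n]. /m/ precedes the alveolar consonant /z/, so it assimilates in place to [n]. /xizuemdamzuxio/ → xizuendanzuxio.
Rule 4 (final vowel raising): /o/ is a mid vowel in word-final position, so it raises to [u]. /xizuendanzuxio/ → xizuendanzuxiu.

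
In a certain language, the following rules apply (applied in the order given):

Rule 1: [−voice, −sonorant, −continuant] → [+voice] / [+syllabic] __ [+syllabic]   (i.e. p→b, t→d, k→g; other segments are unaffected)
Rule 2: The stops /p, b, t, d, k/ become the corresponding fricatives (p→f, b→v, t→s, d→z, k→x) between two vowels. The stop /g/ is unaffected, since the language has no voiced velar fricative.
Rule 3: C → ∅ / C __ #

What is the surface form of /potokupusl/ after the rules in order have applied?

Rule 1 (intervocalic voicing): /t/ is a voiceless stop between vowels /o/ and /o/, so it voices to [d]. /k/ is a voiceless stop between vowels /o/ and /u/, so it voices to [g]. /p/ is a voiceless stop between vowels /u/ and /u/, so it voices to [b]. /potokupusl/ → podogubusl.
Rule 2 (intervocalic spirantization): /d/ is a stop between vowels /o/ and /o/, so it spirantizes to the fricative [z]. /b/ is a stop between vowels /u/ and /u/, so it spirantizes to the fricative [v]. /podogubusl/ → pozoguvusl.
Rule 3 (final cluster simplification): /l/ is the second consonant of a word-final cluster /sl/, so it deletes. /pozoguvusl/ → pozoguvus.

pozoguvus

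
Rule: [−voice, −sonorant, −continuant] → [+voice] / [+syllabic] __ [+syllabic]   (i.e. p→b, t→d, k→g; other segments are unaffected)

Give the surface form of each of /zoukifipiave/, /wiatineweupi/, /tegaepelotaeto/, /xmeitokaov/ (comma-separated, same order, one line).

zougifibiave, wiadineweubi, tegaebelodaedo, xmeidogaov

/zoukifipiave/: /k/ is a voiceless stop between vowels /u/ and /i/, so it voices to [g]. /p/ is a voiceless stop between vowels /i/ and /i/, so it voices to [b]. → [zougifibiave].
/wiatineweupi/: /t/ is a voiceless stop between vowels /a/ and /i/, so it voices to [d]. /p/ is a voiceless stop between vowels /u/ and /i/, so it voices to [b]. → [wiadineweubi].
/tegaepelotaeto/: /p/ is a voiceless stop between vowels /e/ and /e/, so it voices to [b]. /t/ is a voiceless stop between vowels /o/ and /a/, so it voices to [d]. /t/ is a voiceless stop between vowels /e/ and /o/, so it voices to [d]. → [tegaebelodaedo].
/xmeitokaov/: /t/ is a voiceless stop between vowels /i/ and /o/, so it voices to [d]. /k/ is a voiceless stop between vowels /o/ and /a/, so it voices to [g]. → [xmeidogaov].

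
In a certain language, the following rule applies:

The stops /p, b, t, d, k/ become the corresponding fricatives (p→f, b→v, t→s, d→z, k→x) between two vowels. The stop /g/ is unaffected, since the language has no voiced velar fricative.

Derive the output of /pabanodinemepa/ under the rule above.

/b/ is a stop between vowels /a/ and /a/, so it spirantizes to the fricative [v].
/d/ is a stop between vowels /o/ and /i/, so it spirantizes to the fricative [z].
/p/ is a stop between vowels /e/ and /a/, so it spirantizes to the fricative [f].
Surface form: [pavanozinemefa].

pavanozinemefa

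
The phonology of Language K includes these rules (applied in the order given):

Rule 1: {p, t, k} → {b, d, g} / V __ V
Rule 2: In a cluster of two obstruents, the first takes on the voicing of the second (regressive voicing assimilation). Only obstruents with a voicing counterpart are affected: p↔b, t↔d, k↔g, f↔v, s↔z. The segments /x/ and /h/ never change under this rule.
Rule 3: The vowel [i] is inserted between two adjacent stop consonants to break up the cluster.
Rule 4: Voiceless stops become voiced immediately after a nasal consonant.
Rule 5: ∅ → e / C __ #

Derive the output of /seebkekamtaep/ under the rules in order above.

Rule 1 (intervocalic voicing): /k/ is a voiceless stop between vowels /e/ and /a/, so it voices to [g]. /seebkekamtaep/ → seebkegamtaep.
Rule 2 (regressive voicing assimilation): /b/ precedes the voiceless obstruent /k/, so it devoices to [p] by assimilation. /seebkegamtaep/ → seepkegamtaep.
Rule 3 (stop-cluster i-epenthesis): /p/ and /k/ form a stop–stop cluster, so [i] is inserted between them. /seepkegamtaep/ → seepikegamtaep.
Rule 4 (post-nasal voicing): /t/ is a voiceless stop immediately after the nasal /m/, so it voices to [d]. /seepikegamtaep/ → seepikegamdaep.
Rule 5 (final e-epenthesis): the form ends in the consonant /p/, so [e] is inserted word-finally. /seepikegamdaep/ → seepikegamdaepe.

seepikegamdaepe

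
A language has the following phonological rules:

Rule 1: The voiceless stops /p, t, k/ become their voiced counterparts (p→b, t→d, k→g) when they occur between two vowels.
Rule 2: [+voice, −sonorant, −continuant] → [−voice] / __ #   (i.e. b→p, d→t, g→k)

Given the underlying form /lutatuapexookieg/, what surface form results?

Rule 1 (intervocalic voicing): /t/ is a voiceless stop between vowels /u/ and /a/, so it voices to [d]. /t/ is a voiceless stop between vowels /a/ and /u/, so it voices to [d]. /p/ is a voiceless stop between vowels /a/ and /e/, so it voices to [b]. /k/ is a voiceless stop between vowels /o/ and /i/, so it voices to [g]. /lutatuapexookieg/ → ludaduabexoogieg.
Rule 2 (final devoicing): /g/ is a voiced stop in word-final position, so it devoices to [k]. /ludaduabexoogieg/ → ludaduabexoogiek.

ludaduabexoogiek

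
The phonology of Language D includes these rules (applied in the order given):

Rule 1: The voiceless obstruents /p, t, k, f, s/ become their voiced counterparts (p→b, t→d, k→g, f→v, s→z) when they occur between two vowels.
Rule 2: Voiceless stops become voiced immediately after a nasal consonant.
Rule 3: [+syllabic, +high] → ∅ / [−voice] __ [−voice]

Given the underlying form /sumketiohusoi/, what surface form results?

sumgediohuzoi

Rule 1 (intervocalic voicing): /t/ is a voiceless obstruent between vowels /e/ and /i/, so it voices to [d]. /s/ is a voiceless obstruent between vowels /u/ and /o/, so it voices to [z]. /sumketiohusoi/ → sumkediohuzoi.
Rule 2 (post-nasal voicing): /k/ is a voiceless stop immediately after the nasal /m/, so it voices to [g]. /sumkediohuzoi/ → sumgediohuzoi.
Rule 3 (high vowel syncope): no segment meets the environment; /sumgediohuzoi/ is unchanged.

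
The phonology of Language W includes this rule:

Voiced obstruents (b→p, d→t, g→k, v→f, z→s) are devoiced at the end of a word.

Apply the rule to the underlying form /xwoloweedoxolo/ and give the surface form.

No segment of /xwoloweedoxolo/ meets the structural description of the rule, so the form surfaces unchanged.

xwoloweedoxolo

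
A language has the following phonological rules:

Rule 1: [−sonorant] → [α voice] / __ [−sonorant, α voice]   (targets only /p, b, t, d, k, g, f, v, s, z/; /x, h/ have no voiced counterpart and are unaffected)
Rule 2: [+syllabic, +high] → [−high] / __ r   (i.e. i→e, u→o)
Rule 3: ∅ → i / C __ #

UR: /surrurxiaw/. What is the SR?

sorrorxiawi

Rule 1 (regressive voicing assimilation): no segment meets the environment; /surrurxiaw/ is unchanged.
Rule 2 (pre-rhotic lowering): /u/ is a high vowel immediately before /r/, so it lowers to [o]. /u/ is a high vowel immediately before /r/, so it lowers to [o]. /surrurxiaw/ → sorrorxiaw.
Rule 3 (final i-epenthesis): the form ends in the consonant /w/, so [i] is inserted word-finally. /sorrorxiaw/ → sorrorxiawi.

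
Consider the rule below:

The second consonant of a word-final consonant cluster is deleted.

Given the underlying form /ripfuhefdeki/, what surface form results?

No segment of /ripfuhefdeki/ meets the structural description of the rule, so the form surfaces unchanged.

ripfuhefdeki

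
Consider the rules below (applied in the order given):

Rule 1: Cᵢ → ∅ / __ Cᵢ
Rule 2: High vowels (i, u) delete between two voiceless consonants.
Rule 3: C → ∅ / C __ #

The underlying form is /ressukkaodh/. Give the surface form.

reskaod

Rule 1 (degemination): /ss/ is a geminate; the first /s/ deletes. /kk/ is a geminate; the first /k/ deletes. /ressukkaodh/ → resukaodh.
Rule 2 (high vowel syncope): /u/ is a high vowel flanked by voiceless consonants /s/ and /k/, so it deletes. /resukaodh/ → reskaodh.
Rule 3 (final cluster simplification): /h/ is the second consonant of a word-final cluster /dh/, so it deletes. /reskaodh/ → reskaod.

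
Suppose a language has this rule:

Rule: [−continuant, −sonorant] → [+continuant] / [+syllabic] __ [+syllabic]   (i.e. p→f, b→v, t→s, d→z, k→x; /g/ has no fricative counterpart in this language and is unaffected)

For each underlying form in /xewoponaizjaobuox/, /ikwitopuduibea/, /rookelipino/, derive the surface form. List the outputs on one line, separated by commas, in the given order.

xewofonaizjaovuox, ikwisofuzuivea, rooxelifino

/xewoponaizjaobuox/: /p/ is a stop between vowels /o/ and /o/, so it spirantizes to the fricative [f]. /b/ is a stop between vowels /o/ and /u/, so it spirantizes to the fricative [v]. → [xewofonaizjaovuox].
/ikwitopuduibea/: /t/ is a stop between vowels /i/ and /o/, so it spirantizes to the fricative [s]. /p/ is a stop between vowels /o/ and /u/, so it spirantizes to the fricative [f]. /d/ is a stop between vowels /u/ and /u/, so it spirantizes to the fricative [z]. /b/ is a stop between vowels /i/ and /e/, so it spirantizes to the fricative [v]. → [ikwisofuzuivea].
/rookelipino/: /k/ is a stop between vowels /o/ and /e/, so it spirantizes to the fricative [x]. /p/ is a stop between vowels /i/ and /i/, so it spirantizes to the fricative [f]. → [rooxelifino].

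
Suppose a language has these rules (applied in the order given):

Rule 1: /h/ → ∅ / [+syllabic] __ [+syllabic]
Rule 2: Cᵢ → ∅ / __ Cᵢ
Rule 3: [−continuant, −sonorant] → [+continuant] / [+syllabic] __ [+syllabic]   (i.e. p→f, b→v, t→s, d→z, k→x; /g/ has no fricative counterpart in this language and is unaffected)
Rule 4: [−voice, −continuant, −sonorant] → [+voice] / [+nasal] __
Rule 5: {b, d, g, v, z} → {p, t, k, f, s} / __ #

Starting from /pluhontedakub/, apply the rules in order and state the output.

Rule 1 (intervocalic h-deletion): /h/ occurs between vowels /u/ and /o/, so it deletes. /pluhontedakub/ → pluontedakub.
Rule 2 (degemination): no segment meets the environment; /pluontedakub/ is unchanged.
Rule 3 (intervocalic spirantization): /d/ is a stop between vowels /e/ and /a/, so it spirantizes to the fricative [z]. /k/ is a stop between vowels /a/ and /u/, so it spirantizes to the fricative [x]. /pluontedakub/ → pluontezaxub.
Rule 4 (post-nasal voicing): /t/ is a voiceless stop immediately after the nasal /n/, so it voices to [d]. /pluontezaxub/ → pluondezaxub.
Rule 5 (final devoicing): /b/ is a voiced obstruent in word-final position, so it devoices to [p]. /pluondezaxub/ → pluondezaxup.

pluondezaxup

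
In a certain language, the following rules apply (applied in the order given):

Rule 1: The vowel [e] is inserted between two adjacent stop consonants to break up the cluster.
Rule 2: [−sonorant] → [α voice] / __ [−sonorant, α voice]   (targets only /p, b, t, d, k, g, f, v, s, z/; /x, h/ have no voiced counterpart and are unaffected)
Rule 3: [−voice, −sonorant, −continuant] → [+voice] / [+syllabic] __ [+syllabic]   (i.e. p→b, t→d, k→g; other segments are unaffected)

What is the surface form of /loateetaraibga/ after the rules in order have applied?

Rule 1 (stop-cluster e-epenthesis): /b/ and /g/ form a stop–stop cluster, so [e] is inserted between them. /loateetaraibga/ → loateetaraibega.
Rule 2 (regressive voicing assimilation): no segment meets the environment; /loateetaraibega/ is unchanged.
Rule 3 (intervocalic voicing): /t/ is a voiceless stop between vowels /a/ and /e/, so it voices to [d]. /t/ is a voiceless stop between vowels /e/ and /a/, so it voices to [d]. /loateetaraibega/ → loadeedaraibega.

loadeedaraibega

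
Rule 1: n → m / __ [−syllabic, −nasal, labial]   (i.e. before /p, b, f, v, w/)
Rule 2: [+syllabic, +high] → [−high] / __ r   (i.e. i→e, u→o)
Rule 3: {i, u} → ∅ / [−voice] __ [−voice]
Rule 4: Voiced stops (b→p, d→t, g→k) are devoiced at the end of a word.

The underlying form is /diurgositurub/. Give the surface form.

diorgostorup

Rule 1 (nasal place assimilation): no segment meets the environment; /diurgositurub/ is unchanged.
Rule 2 (pre-rhotic lowering): /u/ is a high vowel immediately before /r/, so it lowers to [o]. /u/ is a high vowel immediately before /r/, so it lowers to [o]. /diurgositurub/ → diorgositorub.
Rule 3 (high vowel syncope): /i/ is a high vowel flanked by voiceless consonants /s/ and /t/, so it deletes. /diorgositorub/ → diorgostorub.
Rule 4 (final devoicing): /b/ is a voiced stop in word-final position, so it devoices to [p]. /diorgostorub/ → diorgostorup.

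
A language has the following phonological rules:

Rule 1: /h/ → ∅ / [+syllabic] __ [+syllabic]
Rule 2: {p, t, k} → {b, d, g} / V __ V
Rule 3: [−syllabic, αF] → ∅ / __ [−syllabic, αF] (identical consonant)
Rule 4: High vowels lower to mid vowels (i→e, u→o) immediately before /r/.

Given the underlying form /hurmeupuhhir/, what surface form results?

hormeubuher

Rule 1 (intervocalic h-deletion): no segment meets the environment; /hurmeupuhhir/ is unchanged.
Rule 2 (intervocalic voicing): /p/ is a voiceless stop between vowels /u/ and /u/, so it voices to [b]. /hurmeupuhhir/ → hurmeubuhhir.
Rule 3 (degemination): /hh/ is a geminate; the first /h/ deletes. /hurmeubuhhir/ → hurmeubuhir.
Rule 4 (pre-rhotic lowering): /u/ is a high vowel immediately before /r/, so it lowers to [o]. /i/ is a high vowel immediately before /r/, so it lowers to [e]. /hurmeubuhir/ → hormeubuher.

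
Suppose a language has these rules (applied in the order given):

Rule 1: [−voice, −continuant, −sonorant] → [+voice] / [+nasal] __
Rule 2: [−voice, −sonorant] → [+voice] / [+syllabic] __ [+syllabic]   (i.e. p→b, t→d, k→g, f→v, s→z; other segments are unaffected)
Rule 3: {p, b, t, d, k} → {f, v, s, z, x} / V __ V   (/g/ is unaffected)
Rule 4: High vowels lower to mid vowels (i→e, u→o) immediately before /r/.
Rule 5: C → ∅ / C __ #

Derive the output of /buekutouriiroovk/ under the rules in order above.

Rule 1 (post-nasal voicing): no segment meets the environment; /buekutouriiroovk/ is unchanged.
Rule 2 (intervocalic voicing): /k/ is a voiceless obstruent between vowels /e/ and /u/, so it voices to [g]. /t/ is a voiceless obstruent between vowels /u/ and /o/, so it voices to [d]. /buekutouriiroovk/ → buegudouriiroovk.
Rule 3 (intervocalic spirantization): /d/ is a stop between vowels /u/ and /o/, so it spirantizes to the fricative [z]. /buegudouriiroovk/ → bueguzouriiroovk.
Rule 4 (pre-rhotic lowering): /u/ is a high vowel immediately before /r/, so it lowers to [o]. /i/ is a high vowel immediately before /r/, so it lowers to [e]. /bueguzouriiroovk/ → bueguzoorieroovk.
Rule 5 (final cluster simplification): /k/ is the second consonant of a word-final cluster /vk/, so it deletes. /bueguzoorieroovk/ → bueguzoorieroov.

bueguzoorieroov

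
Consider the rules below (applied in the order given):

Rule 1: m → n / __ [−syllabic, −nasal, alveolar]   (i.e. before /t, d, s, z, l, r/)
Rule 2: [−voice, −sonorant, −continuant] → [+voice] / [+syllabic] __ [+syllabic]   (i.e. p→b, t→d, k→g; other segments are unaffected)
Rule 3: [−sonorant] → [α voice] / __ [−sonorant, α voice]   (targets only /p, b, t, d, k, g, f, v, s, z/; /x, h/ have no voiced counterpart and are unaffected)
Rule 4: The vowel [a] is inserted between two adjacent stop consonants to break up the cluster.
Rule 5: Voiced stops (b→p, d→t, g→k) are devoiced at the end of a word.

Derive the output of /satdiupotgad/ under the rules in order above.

sadadiubodagat

Rule 1 (nasal place assimilation): no segment meets the environment; /satdiupotgad/ is unchanged.
Rule 2 (intervocalic voicing): /p/ is a voiceless stop between vowels /u/ and /o/, so it voices to [b]. /satdiupotgad/ → satdiubotgad.
Rule 3 (regressive voicing assimilation): /t/ precedes the voiced obstruent /d/, so it voices to [d] by assimilation. /t/ precedes the voiced obstruent /g/, so it voices to [d] by assimilation. /satdiubotgad/ → saddiubodgad.
Rule 4 (stop-cluster a-epenthesis): /d/ and /d/ form a stop–stop cluster, so [a] is inserted between them. /d/ and /g/ form a stop–stop cluster, so [a] is inserted between them. /saddiubodgad/ → sadadiubodagad.
Rule 5 (final devoicing): /d/ is a voiced stop in word-final position, so it devoices to [t]. /sadadiubodagad/ → sadadiubodagat.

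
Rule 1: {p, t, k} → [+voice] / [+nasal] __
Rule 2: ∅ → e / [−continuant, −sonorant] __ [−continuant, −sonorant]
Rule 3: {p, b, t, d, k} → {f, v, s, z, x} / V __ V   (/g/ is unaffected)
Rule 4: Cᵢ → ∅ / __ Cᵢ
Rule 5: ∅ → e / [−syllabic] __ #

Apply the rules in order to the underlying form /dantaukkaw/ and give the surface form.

dandauxexawe

Rule 1 (post-nasal voicing): /t/ is a voiceless stop immediately after the nasal /n/, so it voices to [d]. /dantaukkaw/ → dandaukkaw.
Rule 2 (stop-cluster e-epenthesis): /k/ and /k/ form a stop–stop cluster, so [e] is inserted between them. /dandaukkaw/ → dandaukekaw.
Rule 3 (intervocalic spirantization): /k/ is a stop between vowels /u/ and /e/, so it spirantizes to the fricative [x]. /k/ is a stop between vowels /e/ and /a/, so it spirantizes to the fricative [x]. /dandaukekaw/ → dandauxexaw.
Rule 4 (degemination): no segment meets the environment; /dandauxexaw/ is unchanged.
Rule 5 (final e-epenthesis): the form ends in the consonant /w/, so [e] is inserted word-finally. /dandauxexaw/ → dandauxexawe.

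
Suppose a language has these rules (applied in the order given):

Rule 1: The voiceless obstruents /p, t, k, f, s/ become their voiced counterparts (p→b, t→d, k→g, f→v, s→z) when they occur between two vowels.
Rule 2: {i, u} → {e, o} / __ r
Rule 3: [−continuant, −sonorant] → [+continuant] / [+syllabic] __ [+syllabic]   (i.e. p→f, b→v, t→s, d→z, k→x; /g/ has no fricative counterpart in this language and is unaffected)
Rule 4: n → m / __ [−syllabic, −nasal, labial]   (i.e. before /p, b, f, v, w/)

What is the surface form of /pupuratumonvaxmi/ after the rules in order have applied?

Rule 1 (intervocalic voicing): /p/ is a voiceless obstruent between vowels /u/ and /u/, so it voices to [b]. /t/ is a voiceless obstruent between vowels /a/ and /u/, so it voices to [d]. /pupuratumonvaxmi/ → puburadumonvaxmi.
Rule 2 (pre-rhotic lowering): /u/ is a high vowel immediately before /r/, so it lowers to [o]. /puburadumonvaxmi/ → puboradumonvaxmi.
Rule 3 (intervocalic spirantization): /b/ is a stop between vowels /u/ and /o/, so it spirantizes to the fricative [v]. /d/ is a stop between vowels /a/ and /u/, so it spirantizes to the fricative [z]. /puboradumonvaxmi/ → puvorazumonvaxmi.
Rule 4 (nasal place assimilation): /n/ precedes the labial consonant /v/, so it assimilates in place to [m]. /puvorazumonvaxmi/ → puvorazumomvaxmi.

puvorazumomvaxmi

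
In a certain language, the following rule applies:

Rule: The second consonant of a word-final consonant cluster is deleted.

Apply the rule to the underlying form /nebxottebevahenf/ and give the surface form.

nebxottebevahen

/f/ is the second consonant of a word-final cluster /nf/, so it deletes.
The other instances of /n/, /b/, /x/, /t/, /v/, /h/ do not occur in the required environment and remain unchanged.
Surface form: [nebxottebevahen].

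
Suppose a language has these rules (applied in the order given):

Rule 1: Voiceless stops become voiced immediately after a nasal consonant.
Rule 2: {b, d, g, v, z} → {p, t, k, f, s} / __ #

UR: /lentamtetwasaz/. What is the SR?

lendamdetwasas

Rule 1 (post-nasal voicing): /t/ is a voiceless stop immediately after the nasal /n/, so it voices to [d]. /t/ is a voiceless stop immediately after the nasal /m/, so it voices to [d]. /lentamtetwasaz/ → lendamdetwasaz.
Rule 2 (final devoicing): /z/ is a voiced obstruent in word-final position, so it devoices to [s]. /lendamdetwasaz/ → lendamdetwasas.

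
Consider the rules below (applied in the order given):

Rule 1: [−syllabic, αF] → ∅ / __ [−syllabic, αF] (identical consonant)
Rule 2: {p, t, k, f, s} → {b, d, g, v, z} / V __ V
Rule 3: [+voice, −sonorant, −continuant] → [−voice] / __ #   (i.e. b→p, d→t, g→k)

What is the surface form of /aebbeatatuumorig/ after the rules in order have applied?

aebeadaduumorik

Rule 1 (degemination): /bb/ is a geminate; the first /b/ deletes. /aebbeatatuumorig/ → aebeatatuumorig.
Rule 2 (intervocalic voicing): /t/ is a voiceless obstruent between vowels /a/ and /a/, so it voices to [d]. /t/ is a voiceless obstruent between vowels /a/ and /u/, so it voices to [d]. /aebeatatuumorig/ → aebeadaduumorig.
Rule 3 (final devoicing): /g/ is a voiced stop in word-final position, so it devoices to [k]. /aebeadaduumorig/ → aebeadaduumorik.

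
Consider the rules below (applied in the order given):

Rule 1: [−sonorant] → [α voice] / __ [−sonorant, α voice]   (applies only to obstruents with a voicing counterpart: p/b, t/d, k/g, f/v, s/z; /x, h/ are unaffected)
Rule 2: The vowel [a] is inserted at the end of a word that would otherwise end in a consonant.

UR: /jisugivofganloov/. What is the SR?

Rule 1 (regressive voicing assimilation): /f/ precedes the voiced obstruent /g/, so it voices to [v] by assimilation. /jisugivofganloov/ → jisugivovganloov.
Rule 2 (final a-epenthesis): the form ends in the consonant /v/, so [a] is inserted word-finally. /jisugivovganloov/ → jisugivovganloova.

jisugivovganloova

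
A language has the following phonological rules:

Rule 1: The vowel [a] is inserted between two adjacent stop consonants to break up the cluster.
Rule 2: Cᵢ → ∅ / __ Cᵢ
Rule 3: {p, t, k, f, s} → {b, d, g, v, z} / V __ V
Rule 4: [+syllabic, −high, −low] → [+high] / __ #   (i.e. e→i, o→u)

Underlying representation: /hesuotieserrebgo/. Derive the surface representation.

hezuodiezerebagu

Rule 1 (stop-cluster a-epenthesis): /b/ and /g/ form a stop–stop cluster, so [a] is inserted between them. /hesuotieserrebgo/ → hesuotieserrebago.
Rule 2 (degemination): /rr/ is a geminate; the first /r/ deletes. /hesuotieserrebago/ → hesuotieserebago.
Rule 3 (intervocalic voicing): /s/ is a voiceless obstruent between vowels /e/ and /u/, so it voices to [z]. /t/ is a voiceless obstruent between vowels /o/ and /i/, so it voices to [d]. /s/ is a voiceless obstruent between vowels /e/ and /e/, so it voices to [z]. /hesuotieserebago/ → hezuodiezerebago.
Rule 4 (final vowel raising): /o/ is a mid vowel in word-final position, so it raises to [u]. /hezuodiezerebago/ → hezuodiezerebagu.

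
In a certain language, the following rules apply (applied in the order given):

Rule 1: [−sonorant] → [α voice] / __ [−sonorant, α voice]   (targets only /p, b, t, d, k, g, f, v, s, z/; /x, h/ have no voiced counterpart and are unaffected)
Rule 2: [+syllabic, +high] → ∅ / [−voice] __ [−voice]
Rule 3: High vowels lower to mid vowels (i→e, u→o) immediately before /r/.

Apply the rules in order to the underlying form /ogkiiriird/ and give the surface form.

okkierierd

Rule 1 (regressive voicing assimilation): /g/ precedes the voiceless obstruent /k/, so it devoices to [k] by assimilation. /ogkiiriird/ → okkiiriird.
Rule 2 (high vowel syncope): no segment meets the environment; /okkiiriird/ is unchanged.
Rule 3 (pre-rhotic lowering): /i/ is a high vowel immediately before /r/, so it lowers to [e]. /i/ is a high vowel immediately before /r/, so it lowers to [e]. /okkiiriird/ → okkierierd.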